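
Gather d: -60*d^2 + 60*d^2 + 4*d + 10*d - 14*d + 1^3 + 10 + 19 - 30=0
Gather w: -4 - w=-w - 4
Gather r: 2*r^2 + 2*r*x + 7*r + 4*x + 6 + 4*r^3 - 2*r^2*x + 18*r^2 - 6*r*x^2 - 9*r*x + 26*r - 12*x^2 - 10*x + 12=4*r^3 + r^2*(20 - 2*x) + r*(-6*x^2 - 7*x + 33) - 12*x^2 - 6*x + 18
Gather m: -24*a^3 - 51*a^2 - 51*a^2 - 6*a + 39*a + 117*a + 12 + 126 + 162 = -24*a^3 - 102*a^2 + 150*a + 300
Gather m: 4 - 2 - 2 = 0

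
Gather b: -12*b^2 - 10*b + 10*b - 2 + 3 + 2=3 - 12*b^2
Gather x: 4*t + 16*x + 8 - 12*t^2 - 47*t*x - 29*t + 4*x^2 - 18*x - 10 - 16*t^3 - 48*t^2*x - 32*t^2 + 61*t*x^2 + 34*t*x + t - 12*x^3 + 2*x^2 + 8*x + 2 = -16*t^3 - 44*t^2 - 24*t - 12*x^3 + x^2*(61*t + 6) + x*(-48*t^2 - 13*t + 6)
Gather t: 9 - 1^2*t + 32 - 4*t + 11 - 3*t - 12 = 40 - 8*t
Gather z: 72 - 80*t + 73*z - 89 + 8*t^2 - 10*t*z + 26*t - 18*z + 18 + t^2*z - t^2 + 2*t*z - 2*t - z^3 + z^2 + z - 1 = 7*t^2 - 56*t - z^3 + z^2 + z*(t^2 - 8*t + 56)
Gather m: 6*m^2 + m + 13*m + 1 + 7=6*m^2 + 14*m + 8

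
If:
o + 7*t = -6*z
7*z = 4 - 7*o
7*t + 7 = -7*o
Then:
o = -25/84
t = -59/84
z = 73/84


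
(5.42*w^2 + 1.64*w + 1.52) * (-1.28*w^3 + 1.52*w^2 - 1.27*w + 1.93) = -6.9376*w^5 + 6.1392*w^4 - 6.3362*w^3 + 10.6882*w^2 + 1.2348*w + 2.9336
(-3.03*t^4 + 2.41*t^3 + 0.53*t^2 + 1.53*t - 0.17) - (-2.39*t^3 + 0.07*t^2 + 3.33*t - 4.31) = -3.03*t^4 + 4.8*t^3 + 0.46*t^2 - 1.8*t + 4.14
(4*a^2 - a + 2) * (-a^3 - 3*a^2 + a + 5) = -4*a^5 - 11*a^4 + 5*a^3 + 13*a^2 - 3*a + 10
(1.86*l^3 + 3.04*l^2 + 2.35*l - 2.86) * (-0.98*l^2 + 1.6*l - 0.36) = -1.8228*l^5 - 0.00319999999999965*l^4 + 1.8914*l^3 + 5.4684*l^2 - 5.422*l + 1.0296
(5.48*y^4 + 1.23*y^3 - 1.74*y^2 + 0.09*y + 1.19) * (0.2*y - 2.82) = 1.096*y^5 - 15.2076*y^4 - 3.8166*y^3 + 4.9248*y^2 - 0.0158*y - 3.3558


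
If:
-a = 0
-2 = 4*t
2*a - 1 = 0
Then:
No Solution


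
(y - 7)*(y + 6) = y^2 - y - 42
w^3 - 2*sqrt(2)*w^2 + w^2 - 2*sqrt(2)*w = w*(w + 1)*(w - 2*sqrt(2))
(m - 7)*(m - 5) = m^2 - 12*m + 35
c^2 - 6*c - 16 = (c - 8)*(c + 2)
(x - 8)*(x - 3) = x^2 - 11*x + 24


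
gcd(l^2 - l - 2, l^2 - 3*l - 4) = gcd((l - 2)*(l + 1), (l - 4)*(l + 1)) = l + 1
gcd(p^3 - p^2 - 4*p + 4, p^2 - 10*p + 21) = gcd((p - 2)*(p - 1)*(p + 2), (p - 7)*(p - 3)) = 1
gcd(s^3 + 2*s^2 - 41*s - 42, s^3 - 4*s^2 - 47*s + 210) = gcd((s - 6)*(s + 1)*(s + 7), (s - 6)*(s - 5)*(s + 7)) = s^2 + s - 42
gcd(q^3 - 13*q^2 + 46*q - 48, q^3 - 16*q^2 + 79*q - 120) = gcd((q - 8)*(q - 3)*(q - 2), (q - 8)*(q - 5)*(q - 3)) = q^2 - 11*q + 24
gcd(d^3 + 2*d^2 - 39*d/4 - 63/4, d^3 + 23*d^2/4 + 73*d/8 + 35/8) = d + 7/2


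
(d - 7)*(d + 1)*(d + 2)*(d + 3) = d^4 - d^3 - 31*d^2 - 71*d - 42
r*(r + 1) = r^2 + r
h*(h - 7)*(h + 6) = h^3 - h^2 - 42*h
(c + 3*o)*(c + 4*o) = c^2 + 7*c*o + 12*o^2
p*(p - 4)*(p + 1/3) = p^3 - 11*p^2/3 - 4*p/3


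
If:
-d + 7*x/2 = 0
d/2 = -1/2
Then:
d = -1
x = -2/7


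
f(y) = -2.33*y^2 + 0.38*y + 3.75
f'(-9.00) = 42.32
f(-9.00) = -188.40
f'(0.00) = 0.38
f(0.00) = 3.75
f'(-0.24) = 1.50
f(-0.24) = 3.52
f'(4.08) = -18.63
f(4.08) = -33.49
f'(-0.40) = 2.24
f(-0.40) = 3.23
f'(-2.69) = 12.92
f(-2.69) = -14.13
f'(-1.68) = 8.21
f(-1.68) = -3.46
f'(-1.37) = 6.76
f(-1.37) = -1.14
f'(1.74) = -7.73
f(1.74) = -2.64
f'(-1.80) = 8.77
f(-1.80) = -4.48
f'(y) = 0.38 - 4.66*y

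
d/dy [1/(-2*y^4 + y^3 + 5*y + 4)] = (8*y^3 - 3*y^2 - 5)/(-2*y^4 + y^3 + 5*y + 4)^2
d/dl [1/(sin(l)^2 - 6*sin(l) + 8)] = 2*(3 - sin(l))*cos(l)/(sin(l)^2 - 6*sin(l) + 8)^2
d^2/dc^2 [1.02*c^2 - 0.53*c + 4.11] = 2.04000000000000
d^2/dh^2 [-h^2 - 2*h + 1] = -2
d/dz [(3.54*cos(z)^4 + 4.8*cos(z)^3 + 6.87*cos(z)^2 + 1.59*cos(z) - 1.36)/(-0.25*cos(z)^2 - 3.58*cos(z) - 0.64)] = (1.77*cos(z)^5 + 39.2196*cos(z)^4 + 43.4304*cos(z)^3 + 33.4131*cos(z)^2 + 9.4736*cos(z) + 5.8864)*sin(z)/(0.0625*cos(z)^4 + 1.79*cos(z)^3 + 13.1364*cos(z)^2 + 4.5824*cos(z) + 0.4096)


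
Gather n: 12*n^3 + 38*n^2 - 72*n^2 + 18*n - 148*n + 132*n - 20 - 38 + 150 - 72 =12*n^3 - 34*n^2 + 2*n + 20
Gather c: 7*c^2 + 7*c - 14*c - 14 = 7*c^2 - 7*c - 14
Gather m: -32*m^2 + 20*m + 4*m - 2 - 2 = -32*m^2 + 24*m - 4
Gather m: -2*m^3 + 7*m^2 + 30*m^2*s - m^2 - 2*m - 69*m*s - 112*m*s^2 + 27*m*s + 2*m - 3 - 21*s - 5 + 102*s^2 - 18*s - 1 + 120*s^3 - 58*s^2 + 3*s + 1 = -2*m^3 + m^2*(30*s + 6) + m*(-112*s^2 - 42*s) + 120*s^3 + 44*s^2 - 36*s - 8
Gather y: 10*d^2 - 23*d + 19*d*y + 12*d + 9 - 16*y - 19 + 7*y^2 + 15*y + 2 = 10*d^2 - 11*d + 7*y^2 + y*(19*d - 1) - 8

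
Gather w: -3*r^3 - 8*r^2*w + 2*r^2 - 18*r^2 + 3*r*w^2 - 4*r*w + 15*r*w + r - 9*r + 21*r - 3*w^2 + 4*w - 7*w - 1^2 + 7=-3*r^3 - 16*r^2 + 13*r + w^2*(3*r - 3) + w*(-8*r^2 + 11*r - 3) + 6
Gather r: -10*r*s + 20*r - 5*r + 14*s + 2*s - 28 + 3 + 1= r*(15 - 10*s) + 16*s - 24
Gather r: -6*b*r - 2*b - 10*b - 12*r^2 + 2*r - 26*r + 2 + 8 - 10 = -12*b - 12*r^2 + r*(-6*b - 24)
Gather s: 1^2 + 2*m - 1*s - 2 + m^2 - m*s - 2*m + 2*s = m^2 + s*(1 - m) - 1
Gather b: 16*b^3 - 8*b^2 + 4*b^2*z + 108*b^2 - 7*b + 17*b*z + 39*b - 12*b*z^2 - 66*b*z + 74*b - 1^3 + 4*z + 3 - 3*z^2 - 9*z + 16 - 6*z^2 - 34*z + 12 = 16*b^3 + b^2*(4*z + 100) + b*(-12*z^2 - 49*z + 106) - 9*z^2 - 39*z + 30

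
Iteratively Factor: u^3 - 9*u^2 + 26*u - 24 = (u - 4)*(u^2 - 5*u + 6) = (u - 4)*(u - 2)*(u - 3)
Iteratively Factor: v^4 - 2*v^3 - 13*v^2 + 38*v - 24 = (v - 3)*(v^3 + v^2 - 10*v + 8) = (v - 3)*(v - 1)*(v^2 + 2*v - 8) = (v - 3)*(v - 2)*(v - 1)*(v + 4)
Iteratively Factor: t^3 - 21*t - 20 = (t + 4)*(t^2 - 4*t - 5) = (t - 5)*(t + 4)*(t + 1)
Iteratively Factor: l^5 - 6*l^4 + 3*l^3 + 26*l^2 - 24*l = (l)*(l^4 - 6*l^3 + 3*l^2 + 26*l - 24) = l*(l - 1)*(l^3 - 5*l^2 - 2*l + 24) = l*(l - 4)*(l - 1)*(l^2 - l - 6) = l*(l - 4)*(l - 3)*(l - 1)*(l + 2)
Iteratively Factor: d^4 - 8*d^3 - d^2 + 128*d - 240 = (d - 4)*(d^3 - 4*d^2 - 17*d + 60) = (d - 4)*(d + 4)*(d^2 - 8*d + 15) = (d - 5)*(d - 4)*(d + 4)*(d - 3)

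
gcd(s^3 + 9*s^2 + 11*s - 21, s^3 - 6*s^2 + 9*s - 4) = s - 1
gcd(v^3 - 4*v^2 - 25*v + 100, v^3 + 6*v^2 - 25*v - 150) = v^2 - 25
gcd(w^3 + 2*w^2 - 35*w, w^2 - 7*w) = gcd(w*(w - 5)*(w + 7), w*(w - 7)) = w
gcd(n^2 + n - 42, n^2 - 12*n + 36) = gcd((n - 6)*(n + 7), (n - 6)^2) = n - 6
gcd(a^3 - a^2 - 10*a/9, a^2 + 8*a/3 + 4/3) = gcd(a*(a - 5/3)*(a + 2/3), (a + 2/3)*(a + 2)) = a + 2/3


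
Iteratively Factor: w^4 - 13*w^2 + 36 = (w + 3)*(w^3 - 3*w^2 - 4*w + 12) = (w + 2)*(w + 3)*(w^2 - 5*w + 6) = (w - 3)*(w + 2)*(w + 3)*(w - 2)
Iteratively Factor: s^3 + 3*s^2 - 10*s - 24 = (s - 3)*(s^2 + 6*s + 8) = (s - 3)*(s + 2)*(s + 4)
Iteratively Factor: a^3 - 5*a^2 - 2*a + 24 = (a + 2)*(a^2 - 7*a + 12) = (a - 4)*(a + 2)*(a - 3)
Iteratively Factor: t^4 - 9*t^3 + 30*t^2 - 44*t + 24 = (t - 2)*(t^3 - 7*t^2 + 16*t - 12) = (t - 2)^2*(t^2 - 5*t + 6) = (t - 3)*(t - 2)^2*(t - 2)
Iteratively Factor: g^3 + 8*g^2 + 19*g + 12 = (g + 1)*(g^2 + 7*g + 12) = (g + 1)*(g + 3)*(g + 4)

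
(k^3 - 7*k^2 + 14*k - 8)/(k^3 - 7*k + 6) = (k - 4)/(k + 3)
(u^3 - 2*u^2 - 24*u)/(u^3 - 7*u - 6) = u*(-u^2 + 2*u + 24)/(-u^3 + 7*u + 6)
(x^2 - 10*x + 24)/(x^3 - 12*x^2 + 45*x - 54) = (x - 4)/(x^2 - 6*x + 9)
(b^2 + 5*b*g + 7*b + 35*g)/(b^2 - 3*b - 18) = (b^2 + 5*b*g + 7*b + 35*g)/(b^2 - 3*b - 18)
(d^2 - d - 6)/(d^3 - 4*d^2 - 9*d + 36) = (d + 2)/(d^2 - d - 12)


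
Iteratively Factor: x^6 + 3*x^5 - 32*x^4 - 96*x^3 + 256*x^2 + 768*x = (x)*(x^5 + 3*x^4 - 32*x^3 - 96*x^2 + 256*x + 768) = x*(x - 4)*(x^4 + 7*x^3 - 4*x^2 - 112*x - 192) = x*(x - 4)^2*(x^3 + 11*x^2 + 40*x + 48) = x*(x - 4)^2*(x + 4)*(x^2 + 7*x + 12) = x*(x - 4)^2*(x + 3)*(x + 4)*(x + 4)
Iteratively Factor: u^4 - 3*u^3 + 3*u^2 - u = (u - 1)*(u^3 - 2*u^2 + u) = (u - 1)^2*(u^2 - u) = u*(u - 1)^2*(u - 1)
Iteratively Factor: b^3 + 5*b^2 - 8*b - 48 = (b + 4)*(b^2 + b - 12) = (b + 4)^2*(b - 3)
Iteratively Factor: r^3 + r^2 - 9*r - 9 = (r - 3)*(r^2 + 4*r + 3) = (r - 3)*(r + 3)*(r + 1)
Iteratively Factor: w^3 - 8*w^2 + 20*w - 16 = (w - 2)*(w^2 - 6*w + 8) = (w - 2)^2*(w - 4)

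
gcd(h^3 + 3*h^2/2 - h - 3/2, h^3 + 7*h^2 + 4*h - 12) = h - 1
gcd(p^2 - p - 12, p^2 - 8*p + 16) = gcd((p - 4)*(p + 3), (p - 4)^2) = p - 4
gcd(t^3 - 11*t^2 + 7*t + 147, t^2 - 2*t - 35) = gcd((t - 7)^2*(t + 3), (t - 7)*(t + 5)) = t - 7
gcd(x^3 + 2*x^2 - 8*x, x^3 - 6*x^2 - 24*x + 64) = x^2 + 2*x - 8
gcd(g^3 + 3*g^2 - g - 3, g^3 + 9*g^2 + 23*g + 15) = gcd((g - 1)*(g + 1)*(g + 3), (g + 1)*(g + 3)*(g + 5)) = g^2 + 4*g + 3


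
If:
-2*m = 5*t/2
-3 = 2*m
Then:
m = -3/2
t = 6/5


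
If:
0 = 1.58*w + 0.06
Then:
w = -0.04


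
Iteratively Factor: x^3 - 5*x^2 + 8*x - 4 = (x - 2)*(x^2 - 3*x + 2) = (x - 2)^2*(x - 1)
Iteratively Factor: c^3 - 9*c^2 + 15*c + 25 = (c - 5)*(c^2 - 4*c - 5) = (c - 5)^2*(c + 1)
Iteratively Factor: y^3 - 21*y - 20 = (y + 1)*(y^2 - y - 20) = (y - 5)*(y + 1)*(y + 4)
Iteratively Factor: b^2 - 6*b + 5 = (b - 5)*(b - 1)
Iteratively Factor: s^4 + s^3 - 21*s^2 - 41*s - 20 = (s + 1)*(s^3 - 21*s - 20) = (s - 5)*(s + 1)*(s^2 + 5*s + 4) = (s - 5)*(s + 1)*(s + 4)*(s + 1)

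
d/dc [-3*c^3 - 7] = -9*c^2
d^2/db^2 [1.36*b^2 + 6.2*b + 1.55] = 2.72000000000000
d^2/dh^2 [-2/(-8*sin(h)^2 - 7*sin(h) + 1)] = 2*(-256*sin(h)^3 + 88*sin(h)^2 + 215*sin(h) + 114)/((sin(h) + 1)^2*(8*sin(h) - 1)^3)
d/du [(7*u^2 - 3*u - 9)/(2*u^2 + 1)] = (6*u^2 + 50*u - 3)/(4*u^4 + 4*u^2 + 1)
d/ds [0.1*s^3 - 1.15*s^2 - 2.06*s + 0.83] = 0.3*s^2 - 2.3*s - 2.06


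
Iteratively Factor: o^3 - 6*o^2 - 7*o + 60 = (o - 4)*(o^2 - 2*o - 15) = (o - 5)*(o - 4)*(o + 3)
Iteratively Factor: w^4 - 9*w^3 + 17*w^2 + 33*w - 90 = (w + 2)*(w^3 - 11*w^2 + 39*w - 45) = (w - 5)*(w + 2)*(w^2 - 6*w + 9) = (w - 5)*(w - 3)*(w + 2)*(w - 3)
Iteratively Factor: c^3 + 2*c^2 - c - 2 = (c - 1)*(c^2 + 3*c + 2) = (c - 1)*(c + 2)*(c + 1)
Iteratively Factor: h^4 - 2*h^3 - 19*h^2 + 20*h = (h - 1)*(h^3 - h^2 - 20*h) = (h - 5)*(h - 1)*(h^2 + 4*h) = (h - 5)*(h - 1)*(h + 4)*(h)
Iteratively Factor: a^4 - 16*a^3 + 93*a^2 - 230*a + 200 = (a - 2)*(a^3 - 14*a^2 + 65*a - 100) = (a - 5)*(a - 2)*(a^2 - 9*a + 20) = (a - 5)^2*(a - 2)*(a - 4)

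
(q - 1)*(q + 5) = q^2 + 4*q - 5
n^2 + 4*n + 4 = (n + 2)^2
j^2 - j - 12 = (j - 4)*(j + 3)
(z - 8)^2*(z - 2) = z^3 - 18*z^2 + 96*z - 128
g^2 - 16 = (g - 4)*(g + 4)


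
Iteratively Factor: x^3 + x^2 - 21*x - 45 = (x - 5)*(x^2 + 6*x + 9) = (x - 5)*(x + 3)*(x + 3)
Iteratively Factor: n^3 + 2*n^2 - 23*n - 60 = (n + 3)*(n^2 - n - 20) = (n + 3)*(n + 4)*(n - 5)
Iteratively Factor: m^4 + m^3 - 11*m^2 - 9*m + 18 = (m + 3)*(m^3 - 2*m^2 - 5*m + 6) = (m + 2)*(m + 3)*(m^2 - 4*m + 3) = (m - 1)*(m + 2)*(m + 3)*(m - 3)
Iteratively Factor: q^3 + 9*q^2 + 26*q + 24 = (q + 2)*(q^2 + 7*q + 12) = (q + 2)*(q + 4)*(q + 3)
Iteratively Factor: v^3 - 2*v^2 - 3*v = (v - 3)*(v^2 + v) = (v - 3)*(v + 1)*(v)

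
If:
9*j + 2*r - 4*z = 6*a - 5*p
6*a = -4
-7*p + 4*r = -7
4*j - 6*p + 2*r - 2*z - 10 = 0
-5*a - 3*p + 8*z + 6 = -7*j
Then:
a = -2/3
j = 491/647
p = -4063/1941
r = -10507/1941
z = -5077/1941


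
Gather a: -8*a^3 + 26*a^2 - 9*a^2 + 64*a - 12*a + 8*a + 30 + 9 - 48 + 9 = -8*a^3 + 17*a^2 + 60*a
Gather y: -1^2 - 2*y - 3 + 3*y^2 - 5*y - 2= 3*y^2 - 7*y - 6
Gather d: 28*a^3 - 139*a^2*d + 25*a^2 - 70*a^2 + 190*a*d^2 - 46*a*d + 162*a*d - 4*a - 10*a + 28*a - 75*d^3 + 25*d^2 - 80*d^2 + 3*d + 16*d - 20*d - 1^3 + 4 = 28*a^3 - 45*a^2 + 14*a - 75*d^3 + d^2*(190*a - 55) + d*(-139*a^2 + 116*a - 1) + 3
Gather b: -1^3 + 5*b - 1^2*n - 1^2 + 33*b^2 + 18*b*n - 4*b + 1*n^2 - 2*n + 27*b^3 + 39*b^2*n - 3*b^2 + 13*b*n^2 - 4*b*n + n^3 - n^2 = 27*b^3 + b^2*(39*n + 30) + b*(13*n^2 + 14*n + 1) + n^3 - 3*n - 2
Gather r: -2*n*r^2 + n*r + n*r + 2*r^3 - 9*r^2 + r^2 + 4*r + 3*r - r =2*r^3 + r^2*(-2*n - 8) + r*(2*n + 6)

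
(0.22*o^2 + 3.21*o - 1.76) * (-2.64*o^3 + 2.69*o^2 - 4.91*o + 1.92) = -0.5808*o^5 - 7.8826*o^4 + 12.2011*o^3 - 20.0731*o^2 + 14.8048*o - 3.3792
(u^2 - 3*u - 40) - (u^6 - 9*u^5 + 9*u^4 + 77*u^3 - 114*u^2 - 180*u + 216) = -u^6 + 9*u^5 - 9*u^4 - 77*u^3 + 115*u^2 + 177*u - 256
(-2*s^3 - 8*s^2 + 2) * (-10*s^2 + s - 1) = 20*s^5 + 78*s^4 - 6*s^3 - 12*s^2 + 2*s - 2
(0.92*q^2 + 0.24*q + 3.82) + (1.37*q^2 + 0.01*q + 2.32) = 2.29*q^2 + 0.25*q + 6.14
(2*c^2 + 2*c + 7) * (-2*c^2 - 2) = -4*c^4 - 4*c^3 - 18*c^2 - 4*c - 14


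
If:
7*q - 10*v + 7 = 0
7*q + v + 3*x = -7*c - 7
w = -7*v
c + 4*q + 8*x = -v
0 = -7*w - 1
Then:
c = -4591/18179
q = -333/343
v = 1/49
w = -1/7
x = 1336/2597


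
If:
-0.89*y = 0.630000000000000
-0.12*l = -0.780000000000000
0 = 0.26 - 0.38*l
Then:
No Solution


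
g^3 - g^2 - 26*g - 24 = (g - 6)*(g + 1)*(g + 4)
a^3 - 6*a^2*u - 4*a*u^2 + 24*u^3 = (a - 6*u)*(a - 2*u)*(a + 2*u)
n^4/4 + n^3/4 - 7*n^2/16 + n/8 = n*(n/4 + 1/2)*(n - 1/2)^2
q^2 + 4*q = q*(q + 4)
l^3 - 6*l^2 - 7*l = l*(l - 7)*(l + 1)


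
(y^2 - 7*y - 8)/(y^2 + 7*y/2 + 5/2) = 2*(y - 8)/(2*y + 5)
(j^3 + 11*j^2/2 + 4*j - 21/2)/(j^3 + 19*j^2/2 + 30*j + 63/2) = (j - 1)/(j + 3)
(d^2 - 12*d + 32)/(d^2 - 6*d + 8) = (d - 8)/(d - 2)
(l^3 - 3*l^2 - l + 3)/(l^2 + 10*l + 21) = (l^3 - 3*l^2 - l + 3)/(l^2 + 10*l + 21)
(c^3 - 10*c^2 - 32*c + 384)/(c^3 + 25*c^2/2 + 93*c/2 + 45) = 2*(c^2 - 16*c + 64)/(2*c^2 + 13*c + 15)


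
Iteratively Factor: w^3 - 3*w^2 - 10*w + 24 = (w + 3)*(w^2 - 6*w + 8) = (w - 2)*(w + 3)*(w - 4)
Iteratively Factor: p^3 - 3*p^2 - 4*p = (p)*(p^2 - 3*p - 4) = p*(p + 1)*(p - 4)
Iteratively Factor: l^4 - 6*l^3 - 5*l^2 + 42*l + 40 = (l + 1)*(l^3 - 7*l^2 + 2*l + 40) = (l + 1)*(l + 2)*(l^2 - 9*l + 20) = (l - 5)*(l + 1)*(l + 2)*(l - 4)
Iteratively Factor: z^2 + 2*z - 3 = (z + 3)*(z - 1)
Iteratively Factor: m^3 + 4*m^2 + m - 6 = (m + 3)*(m^2 + m - 2) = (m + 2)*(m + 3)*(m - 1)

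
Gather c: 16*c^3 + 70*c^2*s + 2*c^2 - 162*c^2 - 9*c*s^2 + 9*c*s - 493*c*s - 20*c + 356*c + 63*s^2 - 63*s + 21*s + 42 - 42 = 16*c^3 + c^2*(70*s - 160) + c*(-9*s^2 - 484*s + 336) + 63*s^2 - 42*s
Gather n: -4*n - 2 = -4*n - 2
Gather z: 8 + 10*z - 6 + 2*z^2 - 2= 2*z^2 + 10*z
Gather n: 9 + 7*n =7*n + 9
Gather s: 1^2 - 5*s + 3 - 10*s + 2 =6 - 15*s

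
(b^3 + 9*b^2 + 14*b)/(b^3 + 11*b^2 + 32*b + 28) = b/(b + 2)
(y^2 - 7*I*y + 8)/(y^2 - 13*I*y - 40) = (y + I)/(y - 5*I)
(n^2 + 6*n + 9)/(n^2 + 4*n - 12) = (n^2 + 6*n + 9)/(n^2 + 4*n - 12)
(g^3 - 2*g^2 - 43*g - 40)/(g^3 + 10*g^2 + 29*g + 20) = (g - 8)/(g + 4)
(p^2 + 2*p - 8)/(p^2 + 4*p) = (p - 2)/p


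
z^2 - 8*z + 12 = (z - 6)*(z - 2)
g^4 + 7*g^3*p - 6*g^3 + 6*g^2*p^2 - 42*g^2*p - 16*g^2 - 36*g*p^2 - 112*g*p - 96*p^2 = (g - 8)*(g + 2)*(g + p)*(g + 6*p)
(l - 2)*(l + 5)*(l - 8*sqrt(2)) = l^3 - 8*sqrt(2)*l^2 + 3*l^2 - 24*sqrt(2)*l - 10*l + 80*sqrt(2)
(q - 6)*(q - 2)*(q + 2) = q^3 - 6*q^2 - 4*q + 24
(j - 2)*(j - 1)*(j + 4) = j^3 + j^2 - 10*j + 8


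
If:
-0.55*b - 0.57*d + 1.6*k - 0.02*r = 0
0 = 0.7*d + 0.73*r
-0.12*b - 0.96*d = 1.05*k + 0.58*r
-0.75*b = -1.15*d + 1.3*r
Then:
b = 0.00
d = 0.00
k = 0.00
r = 0.00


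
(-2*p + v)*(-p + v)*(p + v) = 2*p^3 - p^2*v - 2*p*v^2 + v^3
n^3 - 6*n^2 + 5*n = n*(n - 5)*(n - 1)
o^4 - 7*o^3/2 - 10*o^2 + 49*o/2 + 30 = (o - 4)*(o - 3)*(o + 1)*(o + 5/2)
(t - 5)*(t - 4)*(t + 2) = t^3 - 7*t^2 + 2*t + 40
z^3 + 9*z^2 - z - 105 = (z - 3)*(z + 5)*(z + 7)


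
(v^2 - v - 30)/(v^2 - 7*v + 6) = (v + 5)/(v - 1)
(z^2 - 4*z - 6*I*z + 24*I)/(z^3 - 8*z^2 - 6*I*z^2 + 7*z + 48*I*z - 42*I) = (z - 4)/(z^2 - 8*z + 7)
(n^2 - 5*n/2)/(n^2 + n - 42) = n*(2*n - 5)/(2*(n^2 + n - 42))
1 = 1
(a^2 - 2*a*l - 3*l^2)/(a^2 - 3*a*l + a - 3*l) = (a + l)/(a + 1)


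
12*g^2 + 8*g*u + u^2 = (2*g + u)*(6*g + u)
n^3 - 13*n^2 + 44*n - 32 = (n - 8)*(n - 4)*(n - 1)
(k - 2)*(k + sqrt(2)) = k^2 - 2*k + sqrt(2)*k - 2*sqrt(2)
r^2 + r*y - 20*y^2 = (r - 4*y)*(r + 5*y)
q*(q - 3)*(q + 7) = q^3 + 4*q^2 - 21*q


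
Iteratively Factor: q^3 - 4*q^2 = (q)*(q^2 - 4*q) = q*(q - 4)*(q)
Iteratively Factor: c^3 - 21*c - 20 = (c + 1)*(c^2 - c - 20) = (c + 1)*(c + 4)*(c - 5)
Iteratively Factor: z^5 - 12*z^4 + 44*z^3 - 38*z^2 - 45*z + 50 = (z - 1)*(z^4 - 11*z^3 + 33*z^2 - 5*z - 50) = (z - 5)*(z - 1)*(z^3 - 6*z^2 + 3*z + 10) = (z - 5)*(z - 2)*(z - 1)*(z^2 - 4*z - 5) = (z - 5)*(z - 2)*(z - 1)*(z + 1)*(z - 5)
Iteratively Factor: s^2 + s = (s)*(s + 1)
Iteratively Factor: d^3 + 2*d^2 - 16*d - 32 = (d - 4)*(d^2 + 6*d + 8) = (d - 4)*(d + 2)*(d + 4)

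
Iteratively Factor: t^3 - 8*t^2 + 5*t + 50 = (t - 5)*(t^2 - 3*t - 10) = (t - 5)^2*(t + 2)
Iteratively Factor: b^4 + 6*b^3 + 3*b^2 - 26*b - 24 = (b + 3)*(b^3 + 3*b^2 - 6*b - 8) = (b - 2)*(b + 3)*(b^2 + 5*b + 4) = (b - 2)*(b + 3)*(b + 4)*(b + 1)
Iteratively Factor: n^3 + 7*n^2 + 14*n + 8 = (n + 2)*(n^2 + 5*n + 4) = (n + 2)*(n + 4)*(n + 1)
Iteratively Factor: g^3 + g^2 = (g + 1)*(g^2) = g*(g + 1)*(g)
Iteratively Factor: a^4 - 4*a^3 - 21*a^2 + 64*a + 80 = (a - 5)*(a^3 + a^2 - 16*a - 16) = (a - 5)*(a - 4)*(a^2 + 5*a + 4) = (a - 5)*(a - 4)*(a + 4)*(a + 1)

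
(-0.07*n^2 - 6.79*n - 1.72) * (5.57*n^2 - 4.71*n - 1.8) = -0.3899*n^4 - 37.4906*n^3 + 22.5265*n^2 + 20.3232*n + 3.096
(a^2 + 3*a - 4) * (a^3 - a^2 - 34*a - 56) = a^5 + 2*a^4 - 41*a^3 - 154*a^2 - 32*a + 224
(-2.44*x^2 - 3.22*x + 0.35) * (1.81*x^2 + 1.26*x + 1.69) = -4.4164*x^4 - 8.9026*x^3 - 7.5473*x^2 - 5.0008*x + 0.5915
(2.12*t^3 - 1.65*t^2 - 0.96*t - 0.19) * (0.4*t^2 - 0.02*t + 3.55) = 0.848*t^5 - 0.7024*t^4 + 7.175*t^3 - 5.9143*t^2 - 3.4042*t - 0.6745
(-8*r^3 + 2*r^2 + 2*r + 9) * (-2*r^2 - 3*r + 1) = 16*r^5 + 20*r^4 - 18*r^3 - 22*r^2 - 25*r + 9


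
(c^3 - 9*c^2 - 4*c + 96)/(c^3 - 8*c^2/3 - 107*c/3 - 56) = 3*(c - 4)/(3*c + 7)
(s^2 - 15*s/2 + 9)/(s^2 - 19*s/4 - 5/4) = 2*(-2*s^2 + 15*s - 18)/(-4*s^2 + 19*s + 5)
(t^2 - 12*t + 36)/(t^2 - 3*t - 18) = (t - 6)/(t + 3)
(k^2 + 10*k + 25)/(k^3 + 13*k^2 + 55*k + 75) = 1/(k + 3)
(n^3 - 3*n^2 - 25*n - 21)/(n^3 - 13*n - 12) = (n - 7)/(n - 4)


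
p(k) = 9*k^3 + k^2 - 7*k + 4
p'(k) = 27*k^2 + 2*k - 7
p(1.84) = 50.57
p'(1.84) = 88.09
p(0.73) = 2.92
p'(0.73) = 8.85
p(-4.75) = -904.73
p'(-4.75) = 592.69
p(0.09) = 3.38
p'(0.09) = -6.60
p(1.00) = 7.00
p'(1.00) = 22.00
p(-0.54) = 6.65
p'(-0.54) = -0.21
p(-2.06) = -56.01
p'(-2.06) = 103.46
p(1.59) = 31.58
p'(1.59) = 64.44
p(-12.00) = -15320.00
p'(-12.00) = 3857.00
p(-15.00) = -30041.00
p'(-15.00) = 6038.00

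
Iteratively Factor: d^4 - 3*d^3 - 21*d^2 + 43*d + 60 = (d + 4)*(d^3 - 7*d^2 + 7*d + 15) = (d - 5)*(d + 4)*(d^2 - 2*d - 3) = (d - 5)*(d - 3)*(d + 4)*(d + 1)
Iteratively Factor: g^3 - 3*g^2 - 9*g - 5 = (g + 1)*(g^2 - 4*g - 5) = (g - 5)*(g + 1)*(g + 1)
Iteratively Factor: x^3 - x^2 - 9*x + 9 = (x - 3)*(x^2 + 2*x - 3) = (x - 3)*(x - 1)*(x + 3)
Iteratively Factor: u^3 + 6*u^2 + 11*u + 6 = (u + 1)*(u^2 + 5*u + 6) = (u + 1)*(u + 3)*(u + 2)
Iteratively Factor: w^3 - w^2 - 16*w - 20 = (w - 5)*(w^2 + 4*w + 4) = (w - 5)*(w + 2)*(w + 2)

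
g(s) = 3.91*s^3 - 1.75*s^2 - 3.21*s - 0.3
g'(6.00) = 398.07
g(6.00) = 762.00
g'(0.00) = -3.21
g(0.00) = -0.30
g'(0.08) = -3.41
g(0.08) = -0.57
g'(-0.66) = 4.21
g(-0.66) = -0.07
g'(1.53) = 18.89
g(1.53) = 4.70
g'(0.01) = -3.24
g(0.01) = -0.33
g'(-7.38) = 661.49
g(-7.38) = -1643.54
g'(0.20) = -3.44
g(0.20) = -0.98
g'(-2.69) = 91.08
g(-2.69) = -80.44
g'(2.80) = 78.95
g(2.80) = 62.82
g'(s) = 11.73*s^2 - 3.5*s - 3.21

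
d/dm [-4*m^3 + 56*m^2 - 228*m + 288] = -12*m^2 + 112*m - 228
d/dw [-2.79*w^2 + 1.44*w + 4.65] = 1.44 - 5.58*w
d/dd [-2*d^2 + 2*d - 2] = 2 - 4*d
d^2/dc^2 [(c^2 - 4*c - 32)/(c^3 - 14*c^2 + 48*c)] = 2*(c^3 + 12*c^2 - 72*c + 144)/(c^3*(c^3 - 18*c^2 + 108*c - 216))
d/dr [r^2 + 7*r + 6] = 2*r + 7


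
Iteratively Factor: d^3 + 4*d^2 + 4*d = (d)*(d^2 + 4*d + 4) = d*(d + 2)*(d + 2)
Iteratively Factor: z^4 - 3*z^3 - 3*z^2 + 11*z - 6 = (z - 1)*(z^3 - 2*z^2 - 5*z + 6) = (z - 1)^2*(z^2 - z - 6) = (z - 3)*(z - 1)^2*(z + 2)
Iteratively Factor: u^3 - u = (u - 1)*(u^2 + u) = (u - 1)*(u + 1)*(u)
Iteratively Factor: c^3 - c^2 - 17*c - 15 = (c - 5)*(c^2 + 4*c + 3) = (c - 5)*(c + 1)*(c + 3)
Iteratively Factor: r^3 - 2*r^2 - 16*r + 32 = (r + 4)*(r^2 - 6*r + 8) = (r - 4)*(r + 4)*(r - 2)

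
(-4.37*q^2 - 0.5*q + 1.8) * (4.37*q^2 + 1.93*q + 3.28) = -19.0969*q^4 - 10.6191*q^3 - 7.4326*q^2 + 1.834*q + 5.904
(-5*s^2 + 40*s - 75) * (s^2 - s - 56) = -5*s^4 + 45*s^3 + 165*s^2 - 2165*s + 4200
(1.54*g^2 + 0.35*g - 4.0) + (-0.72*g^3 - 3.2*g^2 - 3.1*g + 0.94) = -0.72*g^3 - 1.66*g^2 - 2.75*g - 3.06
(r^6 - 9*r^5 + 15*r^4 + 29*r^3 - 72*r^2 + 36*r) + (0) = r^6 - 9*r^5 + 15*r^4 + 29*r^3 - 72*r^2 + 36*r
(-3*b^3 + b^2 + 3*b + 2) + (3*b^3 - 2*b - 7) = b^2 + b - 5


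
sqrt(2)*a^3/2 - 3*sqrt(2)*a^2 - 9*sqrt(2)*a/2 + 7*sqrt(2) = (a - 7)*(a - 1)*(sqrt(2)*a/2 + sqrt(2))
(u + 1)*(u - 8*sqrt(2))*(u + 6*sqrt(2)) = u^3 - 2*sqrt(2)*u^2 + u^2 - 96*u - 2*sqrt(2)*u - 96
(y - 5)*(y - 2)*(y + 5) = y^3 - 2*y^2 - 25*y + 50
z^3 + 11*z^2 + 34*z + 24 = (z + 1)*(z + 4)*(z + 6)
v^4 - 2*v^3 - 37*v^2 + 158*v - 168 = (v - 4)*(v - 3)*(v - 2)*(v + 7)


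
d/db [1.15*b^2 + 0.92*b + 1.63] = 2.3*b + 0.92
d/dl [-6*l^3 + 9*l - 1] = 9 - 18*l^2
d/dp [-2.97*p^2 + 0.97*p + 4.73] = 0.97 - 5.94*p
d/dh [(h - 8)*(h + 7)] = 2*h - 1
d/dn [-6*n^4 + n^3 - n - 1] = -24*n^3 + 3*n^2 - 1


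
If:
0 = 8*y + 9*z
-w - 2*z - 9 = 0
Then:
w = -2*z - 9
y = -9*z/8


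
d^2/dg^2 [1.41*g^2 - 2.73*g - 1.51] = 2.82000000000000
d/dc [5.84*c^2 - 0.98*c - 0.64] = 11.68*c - 0.98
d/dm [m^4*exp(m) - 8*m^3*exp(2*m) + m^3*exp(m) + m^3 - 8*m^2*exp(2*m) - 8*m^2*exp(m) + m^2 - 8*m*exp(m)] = m^4*exp(m) - 16*m^3*exp(2*m) + 5*m^3*exp(m) - 40*m^2*exp(2*m) - 5*m^2*exp(m) + 3*m^2 - 16*m*exp(2*m) - 24*m*exp(m) + 2*m - 8*exp(m)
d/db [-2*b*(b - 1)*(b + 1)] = 2 - 6*b^2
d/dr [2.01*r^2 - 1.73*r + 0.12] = 4.02*r - 1.73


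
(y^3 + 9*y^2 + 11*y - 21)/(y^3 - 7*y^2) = (y^3 + 9*y^2 + 11*y - 21)/(y^2*(y - 7))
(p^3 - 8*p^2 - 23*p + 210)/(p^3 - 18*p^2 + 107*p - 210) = (p + 5)/(p - 5)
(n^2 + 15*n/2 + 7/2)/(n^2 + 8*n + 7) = (n + 1/2)/(n + 1)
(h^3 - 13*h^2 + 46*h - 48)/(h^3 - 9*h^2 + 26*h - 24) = (h - 8)/(h - 4)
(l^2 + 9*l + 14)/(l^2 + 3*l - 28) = (l + 2)/(l - 4)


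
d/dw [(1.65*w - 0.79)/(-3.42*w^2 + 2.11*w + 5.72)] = (5.643*w^2 - 5.4036*w + 11.1049)/(11.6964*w^4 - 14.4324*w^3 - 34.6727*w^2 + 24.1384*w + 32.7184)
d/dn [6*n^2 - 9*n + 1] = 12*n - 9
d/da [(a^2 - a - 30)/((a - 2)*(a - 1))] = 2*(-a^2 + 32*a - 46)/(a^4 - 6*a^3 + 13*a^2 - 12*a + 4)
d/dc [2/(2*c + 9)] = -4/(2*c + 9)^2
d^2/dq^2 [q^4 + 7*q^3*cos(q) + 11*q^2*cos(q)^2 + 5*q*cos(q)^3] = -7*q^3*cos(q) - 42*q^2*sin(q) - 22*q^2*cos(2*q) + 12*q^2 - 44*q*sin(2*q) + 153*q*cos(q)/4 - 45*q*cos(3*q)/4 - 15*sin(q)/2 - 15*sin(3*q)/2 + 11*cos(2*q) + 11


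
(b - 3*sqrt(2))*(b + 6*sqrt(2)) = b^2 + 3*sqrt(2)*b - 36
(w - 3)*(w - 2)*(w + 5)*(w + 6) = w^4 + 6*w^3 - 19*w^2 - 84*w + 180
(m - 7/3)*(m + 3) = m^2 + 2*m/3 - 7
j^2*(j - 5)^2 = j^4 - 10*j^3 + 25*j^2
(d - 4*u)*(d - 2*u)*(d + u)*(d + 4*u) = d^4 - d^3*u - 18*d^2*u^2 + 16*d*u^3 + 32*u^4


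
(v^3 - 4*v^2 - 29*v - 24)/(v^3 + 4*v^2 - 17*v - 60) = (v^2 - 7*v - 8)/(v^2 + v - 20)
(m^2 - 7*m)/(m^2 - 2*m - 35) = m/(m + 5)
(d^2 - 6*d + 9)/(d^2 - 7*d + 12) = (d - 3)/(d - 4)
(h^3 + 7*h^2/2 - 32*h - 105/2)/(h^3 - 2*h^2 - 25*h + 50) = (2*h^2 + 17*h + 21)/(2*(h^2 + 3*h - 10))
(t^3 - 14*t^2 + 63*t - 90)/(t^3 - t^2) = (t^3 - 14*t^2 + 63*t - 90)/(t^2*(t - 1))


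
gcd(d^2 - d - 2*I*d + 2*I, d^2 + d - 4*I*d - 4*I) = 1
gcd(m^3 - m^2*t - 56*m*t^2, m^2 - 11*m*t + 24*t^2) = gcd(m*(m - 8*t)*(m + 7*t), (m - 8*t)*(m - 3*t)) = -m + 8*t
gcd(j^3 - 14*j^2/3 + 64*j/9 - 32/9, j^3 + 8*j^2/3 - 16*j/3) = j - 4/3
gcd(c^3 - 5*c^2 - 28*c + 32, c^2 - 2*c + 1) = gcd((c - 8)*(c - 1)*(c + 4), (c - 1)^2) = c - 1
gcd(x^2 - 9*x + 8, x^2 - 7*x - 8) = x - 8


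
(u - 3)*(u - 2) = u^2 - 5*u + 6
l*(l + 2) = l^2 + 2*l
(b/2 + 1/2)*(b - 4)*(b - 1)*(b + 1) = b^4/2 - 3*b^3/2 - 5*b^2/2 + 3*b/2 + 2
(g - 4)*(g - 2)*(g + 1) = g^3 - 5*g^2 + 2*g + 8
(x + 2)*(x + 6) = x^2 + 8*x + 12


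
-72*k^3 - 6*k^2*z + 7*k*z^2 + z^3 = (-3*k + z)*(4*k + z)*(6*k + z)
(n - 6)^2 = n^2 - 12*n + 36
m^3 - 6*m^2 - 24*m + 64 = (m - 8)*(m - 2)*(m + 4)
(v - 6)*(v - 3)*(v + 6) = v^3 - 3*v^2 - 36*v + 108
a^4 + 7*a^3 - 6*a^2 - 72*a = a*(a - 3)*(a + 4)*(a + 6)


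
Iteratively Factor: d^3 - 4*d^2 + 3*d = (d - 3)*(d^2 - d) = d*(d - 3)*(d - 1)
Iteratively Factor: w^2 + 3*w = (w)*(w + 3)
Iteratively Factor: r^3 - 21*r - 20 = (r + 4)*(r^2 - 4*r - 5) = (r + 1)*(r + 4)*(r - 5)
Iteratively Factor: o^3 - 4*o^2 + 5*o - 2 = (o - 1)*(o^2 - 3*o + 2) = (o - 1)^2*(o - 2)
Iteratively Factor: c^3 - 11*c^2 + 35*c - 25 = (c - 5)*(c^2 - 6*c + 5) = (c - 5)*(c - 1)*(c - 5)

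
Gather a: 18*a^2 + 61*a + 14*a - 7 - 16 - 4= 18*a^2 + 75*a - 27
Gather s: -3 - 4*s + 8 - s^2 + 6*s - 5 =-s^2 + 2*s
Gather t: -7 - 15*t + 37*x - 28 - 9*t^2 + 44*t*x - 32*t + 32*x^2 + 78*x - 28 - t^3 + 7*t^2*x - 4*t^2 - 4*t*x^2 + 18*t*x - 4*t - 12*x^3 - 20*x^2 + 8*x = -t^3 + t^2*(7*x - 13) + t*(-4*x^2 + 62*x - 51) - 12*x^3 + 12*x^2 + 123*x - 63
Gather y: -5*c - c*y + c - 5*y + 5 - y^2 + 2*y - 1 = -4*c - y^2 + y*(-c - 3) + 4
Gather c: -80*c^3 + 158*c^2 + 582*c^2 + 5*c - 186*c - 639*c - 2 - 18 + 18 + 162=-80*c^3 + 740*c^2 - 820*c + 160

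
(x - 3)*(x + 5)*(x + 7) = x^3 + 9*x^2 - x - 105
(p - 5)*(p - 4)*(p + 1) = p^3 - 8*p^2 + 11*p + 20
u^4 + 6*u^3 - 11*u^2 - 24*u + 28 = (u - 2)*(u - 1)*(u + 2)*(u + 7)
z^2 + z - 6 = (z - 2)*(z + 3)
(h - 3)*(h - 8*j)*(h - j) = h^3 - 9*h^2*j - 3*h^2 + 8*h*j^2 + 27*h*j - 24*j^2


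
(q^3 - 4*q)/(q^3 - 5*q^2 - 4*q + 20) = q/(q - 5)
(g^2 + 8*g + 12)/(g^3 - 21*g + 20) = (g^2 + 8*g + 12)/(g^3 - 21*g + 20)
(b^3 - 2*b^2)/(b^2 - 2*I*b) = b*(b - 2)/(b - 2*I)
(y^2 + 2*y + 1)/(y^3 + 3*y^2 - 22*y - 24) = (y + 1)/(y^2 + 2*y - 24)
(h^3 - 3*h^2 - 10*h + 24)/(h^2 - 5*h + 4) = (h^2 + h - 6)/(h - 1)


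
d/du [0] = 0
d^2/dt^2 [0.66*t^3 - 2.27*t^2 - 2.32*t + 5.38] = 3.96*t - 4.54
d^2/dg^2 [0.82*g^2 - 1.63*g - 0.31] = 1.64000000000000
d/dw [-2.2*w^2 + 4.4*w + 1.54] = 4.4 - 4.4*w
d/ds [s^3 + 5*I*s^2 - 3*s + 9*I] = 3*s^2 + 10*I*s - 3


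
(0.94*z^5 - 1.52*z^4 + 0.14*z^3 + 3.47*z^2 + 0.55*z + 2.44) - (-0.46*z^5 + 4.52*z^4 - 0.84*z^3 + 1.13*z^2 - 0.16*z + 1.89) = 1.4*z^5 - 6.04*z^4 + 0.98*z^3 + 2.34*z^2 + 0.71*z + 0.55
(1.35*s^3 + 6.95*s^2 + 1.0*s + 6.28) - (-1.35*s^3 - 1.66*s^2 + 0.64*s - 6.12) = 2.7*s^3 + 8.61*s^2 + 0.36*s + 12.4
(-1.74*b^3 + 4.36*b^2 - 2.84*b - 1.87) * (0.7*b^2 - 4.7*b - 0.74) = -1.218*b^5 + 11.23*b^4 - 21.1924*b^3 + 8.8126*b^2 + 10.8906*b + 1.3838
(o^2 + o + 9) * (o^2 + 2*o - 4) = o^4 + 3*o^3 + 7*o^2 + 14*o - 36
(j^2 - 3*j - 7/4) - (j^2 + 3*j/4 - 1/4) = -15*j/4 - 3/2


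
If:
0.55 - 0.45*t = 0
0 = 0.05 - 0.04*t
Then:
No Solution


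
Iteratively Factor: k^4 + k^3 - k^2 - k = (k + 1)*(k^3 - k) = (k + 1)^2*(k^2 - k) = k*(k + 1)^2*(k - 1)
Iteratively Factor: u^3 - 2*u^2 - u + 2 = (u + 1)*(u^2 - 3*u + 2) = (u - 2)*(u + 1)*(u - 1)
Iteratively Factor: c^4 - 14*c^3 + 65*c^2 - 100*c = (c - 5)*(c^3 - 9*c^2 + 20*c) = (c - 5)^2*(c^2 - 4*c) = c*(c - 5)^2*(c - 4)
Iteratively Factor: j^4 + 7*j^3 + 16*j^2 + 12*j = (j)*(j^3 + 7*j^2 + 16*j + 12) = j*(j + 2)*(j^2 + 5*j + 6) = j*(j + 2)^2*(j + 3)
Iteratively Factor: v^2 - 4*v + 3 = (v - 3)*(v - 1)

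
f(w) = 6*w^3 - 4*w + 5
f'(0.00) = -4.00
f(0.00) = 5.00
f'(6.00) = 644.00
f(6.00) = 1277.00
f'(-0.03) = -3.98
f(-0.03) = 5.12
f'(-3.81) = 257.29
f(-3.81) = -311.60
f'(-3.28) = 189.65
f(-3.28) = -193.61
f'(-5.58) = 556.46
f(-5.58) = -1015.13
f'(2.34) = 94.56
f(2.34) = 72.52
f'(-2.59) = 116.75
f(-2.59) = -88.88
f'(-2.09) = 74.63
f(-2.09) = -41.42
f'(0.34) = -1.92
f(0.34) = 3.88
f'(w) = 18*w^2 - 4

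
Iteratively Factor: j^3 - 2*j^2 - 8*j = (j)*(j^2 - 2*j - 8) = j*(j - 4)*(j + 2)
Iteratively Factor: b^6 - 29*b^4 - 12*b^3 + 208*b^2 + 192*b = (b + 4)*(b^5 - 4*b^4 - 13*b^3 + 40*b^2 + 48*b) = b*(b + 4)*(b^4 - 4*b^3 - 13*b^2 + 40*b + 48) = b*(b + 1)*(b + 4)*(b^3 - 5*b^2 - 8*b + 48) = b*(b - 4)*(b + 1)*(b + 4)*(b^2 - b - 12) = b*(b - 4)^2*(b + 1)*(b + 4)*(b + 3)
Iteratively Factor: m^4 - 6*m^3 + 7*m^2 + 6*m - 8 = (m + 1)*(m^3 - 7*m^2 + 14*m - 8) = (m - 4)*(m + 1)*(m^2 - 3*m + 2) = (m - 4)*(m - 1)*(m + 1)*(m - 2)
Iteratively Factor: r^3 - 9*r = (r)*(r^2 - 9) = r*(r + 3)*(r - 3)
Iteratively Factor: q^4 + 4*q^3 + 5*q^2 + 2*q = (q + 1)*(q^3 + 3*q^2 + 2*q) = (q + 1)*(q + 2)*(q^2 + q) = q*(q + 1)*(q + 2)*(q + 1)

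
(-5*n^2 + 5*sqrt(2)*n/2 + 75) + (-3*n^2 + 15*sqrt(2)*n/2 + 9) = -8*n^2 + 10*sqrt(2)*n + 84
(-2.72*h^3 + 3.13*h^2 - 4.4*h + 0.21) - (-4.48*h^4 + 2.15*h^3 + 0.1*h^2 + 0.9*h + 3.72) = 4.48*h^4 - 4.87*h^3 + 3.03*h^2 - 5.3*h - 3.51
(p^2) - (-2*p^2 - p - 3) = 3*p^2 + p + 3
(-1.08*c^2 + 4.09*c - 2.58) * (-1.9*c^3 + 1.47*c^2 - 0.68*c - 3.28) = 2.052*c^5 - 9.3586*c^4 + 11.6487*c^3 - 3.0314*c^2 - 11.6608*c + 8.4624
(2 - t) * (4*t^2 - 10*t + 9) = -4*t^3 + 18*t^2 - 29*t + 18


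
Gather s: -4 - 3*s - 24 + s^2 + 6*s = s^2 + 3*s - 28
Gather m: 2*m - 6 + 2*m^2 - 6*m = 2*m^2 - 4*m - 6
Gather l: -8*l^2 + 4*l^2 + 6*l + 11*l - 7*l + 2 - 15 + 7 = -4*l^2 + 10*l - 6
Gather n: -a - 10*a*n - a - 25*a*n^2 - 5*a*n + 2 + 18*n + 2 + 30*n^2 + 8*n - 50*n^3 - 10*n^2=-2*a - 50*n^3 + n^2*(20 - 25*a) + n*(26 - 15*a) + 4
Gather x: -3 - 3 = -6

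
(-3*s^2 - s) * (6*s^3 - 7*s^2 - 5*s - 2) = -18*s^5 + 15*s^4 + 22*s^3 + 11*s^2 + 2*s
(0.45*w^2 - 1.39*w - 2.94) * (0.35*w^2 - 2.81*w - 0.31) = 0.1575*w^4 - 1.751*w^3 + 2.7374*w^2 + 8.6923*w + 0.9114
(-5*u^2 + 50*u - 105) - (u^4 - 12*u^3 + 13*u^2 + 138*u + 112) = -u^4 + 12*u^3 - 18*u^2 - 88*u - 217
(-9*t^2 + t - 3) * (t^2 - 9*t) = -9*t^4 + 82*t^3 - 12*t^2 + 27*t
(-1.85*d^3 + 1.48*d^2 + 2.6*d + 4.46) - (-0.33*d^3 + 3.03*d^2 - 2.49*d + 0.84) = -1.52*d^3 - 1.55*d^2 + 5.09*d + 3.62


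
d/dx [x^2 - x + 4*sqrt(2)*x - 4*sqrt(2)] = 2*x - 1 + 4*sqrt(2)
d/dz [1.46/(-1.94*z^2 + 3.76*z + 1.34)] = (5.6648*z - 5.4896)/(-1.94*z^2 + 3.76*z + 1.34)^2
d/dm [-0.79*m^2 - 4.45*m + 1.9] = -1.58*m - 4.45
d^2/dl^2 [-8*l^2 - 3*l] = -16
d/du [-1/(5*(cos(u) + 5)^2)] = -2*sin(u)/(5*(cos(u) + 5)^3)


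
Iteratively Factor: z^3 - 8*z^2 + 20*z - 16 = (z - 2)*(z^2 - 6*z + 8) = (z - 4)*(z - 2)*(z - 2)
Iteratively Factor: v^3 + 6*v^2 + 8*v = (v + 4)*(v^2 + 2*v) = v*(v + 4)*(v + 2)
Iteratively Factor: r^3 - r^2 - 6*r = (r - 3)*(r^2 + 2*r) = (r - 3)*(r + 2)*(r)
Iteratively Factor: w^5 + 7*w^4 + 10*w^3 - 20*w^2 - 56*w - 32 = (w + 4)*(w^4 + 3*w^3 - 2*w^2 - 12*w - 8) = (w + 1)*(w + 4)*(w^3 + 2*w^2 - 4*w - 8) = (w + 1)*(w + 2)*(w + 4)*(w^2 - 4) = (w + 1)*(w + 2)^2*(w + 4)*(w - 2)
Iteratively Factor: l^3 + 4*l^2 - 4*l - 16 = (l - 2)*(l^2 + 6*l + 8) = (l - 2)*(l + 2)*(l + 4)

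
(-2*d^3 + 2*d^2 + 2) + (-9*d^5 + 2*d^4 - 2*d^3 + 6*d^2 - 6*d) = -9*d^5 + 2*d^4 - 4*d^3 + 8*d^2 - 6*d + 2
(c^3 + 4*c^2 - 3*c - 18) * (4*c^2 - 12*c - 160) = 4*c^5 + 4*c^4 - 220*c^3 - 676*c^2 + 696*c + 2880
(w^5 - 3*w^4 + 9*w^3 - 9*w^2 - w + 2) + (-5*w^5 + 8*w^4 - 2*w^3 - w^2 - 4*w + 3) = -4*w^5 + 5*w^4 + 7*w^3 - 10*w^2 - 5*w + 5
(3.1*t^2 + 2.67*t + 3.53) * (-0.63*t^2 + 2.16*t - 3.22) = -1.953*t^4 + 5.0139*t^3 - 6.4387*t^2 - 0.9726*t - 11.3666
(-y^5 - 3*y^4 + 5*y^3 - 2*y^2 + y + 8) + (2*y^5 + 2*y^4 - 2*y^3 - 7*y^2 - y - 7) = y^5 - y^4 + 3*y^3 - 9*y^2 + 1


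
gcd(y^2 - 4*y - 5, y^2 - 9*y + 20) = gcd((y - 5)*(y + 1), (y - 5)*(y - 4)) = y - 5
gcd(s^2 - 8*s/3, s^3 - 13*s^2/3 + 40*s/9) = s^2 - 8*s/3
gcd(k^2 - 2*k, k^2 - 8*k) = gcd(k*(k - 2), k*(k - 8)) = k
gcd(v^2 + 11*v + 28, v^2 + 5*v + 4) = v + 4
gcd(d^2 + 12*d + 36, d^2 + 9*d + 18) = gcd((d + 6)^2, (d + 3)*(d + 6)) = d + 6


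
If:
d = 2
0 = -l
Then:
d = 2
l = 0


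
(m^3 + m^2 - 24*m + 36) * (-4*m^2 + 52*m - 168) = -4*m^5 + 48*m^4 - 20*m^3 - 1560*m^2 + 5904*m - 6048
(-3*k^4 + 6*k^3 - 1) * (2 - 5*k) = 15*k^5 - 36*k^4 + 12*k^3 + 5*k - 2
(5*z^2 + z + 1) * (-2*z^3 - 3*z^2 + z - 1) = -10*z^5 - 17*z^4 - 7*z^2 - 1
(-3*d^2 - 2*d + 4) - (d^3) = -d^3 - 3*d^2 - 2*d + 4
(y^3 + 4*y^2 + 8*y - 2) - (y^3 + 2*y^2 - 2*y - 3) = 2*y^2 + 10*y + 1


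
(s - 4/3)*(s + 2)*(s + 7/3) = s^3 + 3*s^2 - 10*s/9 - 56/9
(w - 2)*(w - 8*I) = w^2 - 2*w - 8*I*w + 16*I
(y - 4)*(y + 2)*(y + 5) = y^3 + 3*y^2 - 18*y - 40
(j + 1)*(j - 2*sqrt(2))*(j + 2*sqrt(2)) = j^3 + j^2 - 8*j - 8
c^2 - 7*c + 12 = (c - 4)*(c - 3)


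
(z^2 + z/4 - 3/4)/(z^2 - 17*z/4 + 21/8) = 2*(z + 1)/(2*z - 7)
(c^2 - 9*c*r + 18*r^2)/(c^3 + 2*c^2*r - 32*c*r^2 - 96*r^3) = (c - 3*r)/(c^2 + 8*c*r + 16*r^2)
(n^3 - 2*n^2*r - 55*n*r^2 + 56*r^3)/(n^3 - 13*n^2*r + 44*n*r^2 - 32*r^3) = (-n - 7*r)/(-n + 4*r)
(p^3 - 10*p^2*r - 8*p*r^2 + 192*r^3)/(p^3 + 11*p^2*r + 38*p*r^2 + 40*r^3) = (p^2 - 14*p*r + 48*r^2)/(p^2 + 7*p*r + 10*r^2)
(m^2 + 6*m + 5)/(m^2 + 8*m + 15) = (m + 1)/(m + 3)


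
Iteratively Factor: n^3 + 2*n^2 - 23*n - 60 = (n + 4)*(n^2 - 2*n - 15) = (n - 5)*(n + 4)*(n + 3)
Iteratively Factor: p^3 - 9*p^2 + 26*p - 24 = (p - 3)*(p^2 - 6*p + 8) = (p - 4)*(p - 3)*(p - 2)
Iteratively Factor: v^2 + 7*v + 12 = (v + 4)*(v + 3)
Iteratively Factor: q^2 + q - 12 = (q - 3)*(q + 4)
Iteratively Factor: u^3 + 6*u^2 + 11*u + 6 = (u + 2)*(u^2 + 4*u + 3) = (u + 1)*(u + 2)*(u + 3)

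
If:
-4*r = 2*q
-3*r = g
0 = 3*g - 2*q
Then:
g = 0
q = 0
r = 0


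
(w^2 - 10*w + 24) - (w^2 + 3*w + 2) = 22 - 13*w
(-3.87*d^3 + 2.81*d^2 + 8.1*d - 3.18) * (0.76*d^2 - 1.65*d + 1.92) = -2.9412*d^5 + 8.5211*d^4 - 5.9109*d^3 - 10.3866*d^2 + 20.799*d - 6.1056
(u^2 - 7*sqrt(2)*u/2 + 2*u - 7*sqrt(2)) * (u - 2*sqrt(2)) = u^3 - 11*sqrt(2)*u^2/2 + 2*u^2 - 11*sqrt(2)*u + 14*u + 28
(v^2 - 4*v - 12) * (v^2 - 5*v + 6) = v^4 - 9*v^3 + 14*v^2 + 36*v - 72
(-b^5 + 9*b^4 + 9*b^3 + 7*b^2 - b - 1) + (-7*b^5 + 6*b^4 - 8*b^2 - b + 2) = -8*b^5 + 15*b^4 + 9*b^3 - b^2 - 2*b + 1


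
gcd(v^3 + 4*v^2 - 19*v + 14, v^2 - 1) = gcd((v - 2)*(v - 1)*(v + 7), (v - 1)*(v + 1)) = v - 1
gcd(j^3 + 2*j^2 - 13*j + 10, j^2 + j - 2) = j - 1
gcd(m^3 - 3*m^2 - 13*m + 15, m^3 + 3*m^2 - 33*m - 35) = m - 5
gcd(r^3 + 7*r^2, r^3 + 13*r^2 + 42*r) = r^2 + 7*r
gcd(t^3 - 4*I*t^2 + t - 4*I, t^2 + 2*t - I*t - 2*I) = t - I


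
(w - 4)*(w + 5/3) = w^2 - 7*w/3 - 20/3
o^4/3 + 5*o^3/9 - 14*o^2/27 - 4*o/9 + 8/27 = (o/3 + 1/3)*(o - 2/3)^2*(o + 2)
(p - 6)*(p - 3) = p^2 - 9*p + 18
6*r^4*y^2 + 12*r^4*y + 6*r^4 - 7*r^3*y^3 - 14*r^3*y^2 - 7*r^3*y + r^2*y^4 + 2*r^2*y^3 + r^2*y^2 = (-6*r + y)*(-r + y)*(r*y + r)^2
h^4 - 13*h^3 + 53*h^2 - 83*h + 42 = (h - 7)*(h - 3)*(h - 2)*(h - 1)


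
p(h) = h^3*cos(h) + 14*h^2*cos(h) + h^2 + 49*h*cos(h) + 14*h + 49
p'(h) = -h^3*sin(h) - 14*h^2*sin(h) + 3*h^2*cos(h) - 49*h*sin(h) + 28*h*cos(h) + 2*h + 49*cos(h) + 14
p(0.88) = 96.91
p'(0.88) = 22.04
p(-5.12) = -3.64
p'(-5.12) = 14.14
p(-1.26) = 20.25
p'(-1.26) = -22.39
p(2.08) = -1.15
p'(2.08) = -190.18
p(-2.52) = 61.19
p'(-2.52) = -18.45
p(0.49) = 80.35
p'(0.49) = 58.02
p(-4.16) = 25.67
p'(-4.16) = 42.41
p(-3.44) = 54.34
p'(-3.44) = 31.23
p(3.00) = -197.00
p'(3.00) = -180.73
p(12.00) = 4016.58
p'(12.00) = 3051.86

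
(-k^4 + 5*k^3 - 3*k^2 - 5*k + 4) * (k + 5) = -k^5 + 22*k^3 - 20*k^2 - 21*k + 20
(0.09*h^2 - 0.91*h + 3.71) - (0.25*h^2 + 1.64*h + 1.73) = -0.16*h^2 - 2.55*h + 1.98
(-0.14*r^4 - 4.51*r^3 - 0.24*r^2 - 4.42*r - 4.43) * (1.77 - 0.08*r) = 0.0112*r^5 + 0.113*r^4 - 7.9635*r^3 - 0.0712*r^2 - 7.469*r - 7.8411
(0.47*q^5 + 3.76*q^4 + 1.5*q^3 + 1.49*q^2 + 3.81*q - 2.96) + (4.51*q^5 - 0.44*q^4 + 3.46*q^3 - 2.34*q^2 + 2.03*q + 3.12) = 4.98*q^5 + 3.32*q^4 + 4.96*q^3 - 0.85*q^2 + 5.84*q + 0.16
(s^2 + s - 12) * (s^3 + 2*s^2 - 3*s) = s^5 + 3*s^4 - 13*s^3 - 27*s^2 + 36*s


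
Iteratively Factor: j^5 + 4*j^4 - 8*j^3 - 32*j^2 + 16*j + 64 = (j - 2)*(j^4 + 6*j^3 + 4*j^2 - 24*j - 32) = (j - 2)*(j + 2)*(j^3 + 4*j^2 - 4*j - 16) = (j - 2)^2*(j + 2)*(j^2 + 6*j + 8) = (j - 2)^2*(j + 2)*(j + 4)*(j + 2)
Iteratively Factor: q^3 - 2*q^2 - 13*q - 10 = (q + 2)*(q^2 - 4*q - 5) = (q + 1)*(q + 2)*(q - 5)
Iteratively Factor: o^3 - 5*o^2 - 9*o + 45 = (o - 3)*(o^2 - 2*o - 15) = (o - 3)*(o + 3)*(o - 5)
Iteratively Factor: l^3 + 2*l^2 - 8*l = (l)*(l^2 + 2*l - 8) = l*(l - 2)*(l + 4)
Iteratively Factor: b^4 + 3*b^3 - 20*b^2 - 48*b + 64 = (b - 4)*(b^3 + 7*b^2 + 8*b - 16) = (b - 4)*(b - 1)*(b^2 + 8*b + 16) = (b - 4)*(b - 1)*(b + 4)*(b + 4)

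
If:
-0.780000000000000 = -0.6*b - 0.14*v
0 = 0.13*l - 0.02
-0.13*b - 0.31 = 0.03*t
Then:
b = 1.3 - 0.233333333333333*v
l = 0.15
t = 1.01111111111111*v - 15.9666666666667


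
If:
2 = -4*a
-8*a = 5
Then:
No Solution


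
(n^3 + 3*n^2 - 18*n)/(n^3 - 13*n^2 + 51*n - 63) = n*(n + 6)/(n^2 - 10*n + 21)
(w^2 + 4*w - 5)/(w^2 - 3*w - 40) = (w - 1)/(w - 8)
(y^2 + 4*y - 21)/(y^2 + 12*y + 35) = (y - 3)/(y + 5)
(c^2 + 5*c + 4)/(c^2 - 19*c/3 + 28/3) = 3*(c^2 + 5*c + 4)/(3*c^2 - 19*c + 28)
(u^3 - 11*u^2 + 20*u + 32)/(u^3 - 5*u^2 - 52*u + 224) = (u + 1)/(u + 7)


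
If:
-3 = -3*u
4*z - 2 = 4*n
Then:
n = z - 1/2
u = 1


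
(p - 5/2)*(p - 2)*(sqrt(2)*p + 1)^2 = 2*p^4 - 9*p^3 + 2*sqrt(2)*p^3 - 9*sqrt(2)*p^2 + 11*p^2 - 9*p/2 + 10*sqrt(2)*p + 5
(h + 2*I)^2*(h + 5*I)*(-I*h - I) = -I*h^4 + 9*h^3 - I*h^3 + 9*h^2 + 24*I*h^2 - 20*h + 24*I*h - 20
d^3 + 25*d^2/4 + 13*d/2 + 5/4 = (d + 1/4)*(d + 1)*(d + 5)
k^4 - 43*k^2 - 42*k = k*(k - 7)*(k + 1)*(k + 6)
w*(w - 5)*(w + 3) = w^3 - 2*w^2 - 15*w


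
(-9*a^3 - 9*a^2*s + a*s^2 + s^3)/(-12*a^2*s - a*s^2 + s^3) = (-3*a^2 - 2*a*s + s^2)/(s*(-4*a + s))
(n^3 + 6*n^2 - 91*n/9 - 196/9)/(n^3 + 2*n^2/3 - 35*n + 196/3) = (n + 4/3)/(n - 4)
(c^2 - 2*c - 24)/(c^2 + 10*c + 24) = (c - 6)/(c + 6)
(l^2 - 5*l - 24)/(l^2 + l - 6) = (l - 8)/(l - 2)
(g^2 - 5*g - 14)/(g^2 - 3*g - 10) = (g - 7)/(g - 5)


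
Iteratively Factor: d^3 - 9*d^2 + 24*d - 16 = (d - 4)*(d^2 - 5*d + 4) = (d - 4)^2*(d - 1)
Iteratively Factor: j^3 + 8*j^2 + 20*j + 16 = (j + 2)*(j^2 + 6*j + 8) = (j + 2)^2*(j + 4)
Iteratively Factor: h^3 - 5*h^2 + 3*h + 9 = (h + 1)*(h^2 - 6*h + 9) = (h - 3)*(h + 1)*(h - 3)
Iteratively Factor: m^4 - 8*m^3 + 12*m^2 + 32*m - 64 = (m - 4)*(m^3 - 4*m^2 - 4*m + 16) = (m - 4)*(m - 2)*(m^2 - 2*m - 8) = (m - 4)*(m - 2)*(m + 2)*(m - 4)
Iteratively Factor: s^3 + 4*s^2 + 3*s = (s + 1)*(s^2 + 3*s) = s*(s + 1)*(s + 3)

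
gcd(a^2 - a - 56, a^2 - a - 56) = a^2 - a - 56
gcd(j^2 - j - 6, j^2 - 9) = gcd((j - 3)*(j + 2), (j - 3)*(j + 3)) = j - 3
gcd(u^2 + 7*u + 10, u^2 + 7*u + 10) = u^2 + 7*u + 10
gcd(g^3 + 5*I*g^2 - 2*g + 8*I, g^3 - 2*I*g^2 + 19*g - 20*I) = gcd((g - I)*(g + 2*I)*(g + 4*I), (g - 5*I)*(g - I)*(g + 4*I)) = g^2 + 3*I*g + 4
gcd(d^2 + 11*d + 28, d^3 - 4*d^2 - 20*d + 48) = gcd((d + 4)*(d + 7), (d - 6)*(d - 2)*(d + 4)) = d + 4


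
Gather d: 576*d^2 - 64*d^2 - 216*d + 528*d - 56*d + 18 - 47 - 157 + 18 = 512*d^2 + 256*d - 168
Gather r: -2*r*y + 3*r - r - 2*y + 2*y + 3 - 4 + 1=r*(2 - 2*y)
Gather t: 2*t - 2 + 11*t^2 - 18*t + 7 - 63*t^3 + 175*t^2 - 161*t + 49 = -63*t^3 + 186*t^2 - 177*t + 54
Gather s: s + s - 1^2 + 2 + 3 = 2*s + 4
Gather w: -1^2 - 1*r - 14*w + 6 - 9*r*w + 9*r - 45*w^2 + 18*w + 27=8*r - 45*w^2 + w*(4 - 9*r) + 32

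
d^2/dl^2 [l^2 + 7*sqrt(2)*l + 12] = 2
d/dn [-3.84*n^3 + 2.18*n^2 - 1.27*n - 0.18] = -11.52*n^2 + 4.36*n - 1.27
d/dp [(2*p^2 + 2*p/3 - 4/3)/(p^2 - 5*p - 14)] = 16*(-2*p^2 - 10*p - 3)/(3*(p^4 - 10*p^3 - 3*p^2 + 140*p + 196))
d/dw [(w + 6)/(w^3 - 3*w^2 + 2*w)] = (w*(w^2 - 3*w + 2) - (w + 6)*(3*w^2 - 6*w + 2))/(w^2*(w^2 - 3*w + 2)^2)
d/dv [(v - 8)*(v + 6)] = 2*v - 2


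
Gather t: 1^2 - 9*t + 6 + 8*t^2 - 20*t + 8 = 8*t^2 - 29*t + 15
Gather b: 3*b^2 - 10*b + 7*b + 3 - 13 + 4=3*b^2 - 3*b - 6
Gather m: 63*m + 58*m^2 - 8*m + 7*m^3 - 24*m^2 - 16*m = 7*m^3 + 34*m^2 + 39*m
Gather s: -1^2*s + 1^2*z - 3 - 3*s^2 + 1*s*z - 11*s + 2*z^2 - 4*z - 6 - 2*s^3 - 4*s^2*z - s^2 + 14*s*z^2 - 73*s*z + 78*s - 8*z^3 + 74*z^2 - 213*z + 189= -2*s^3 + s^2*(-4*z - 4) + s*(14*z^2 - 72*z + 66) - 8*z^3 + 76*z^2 - 216*z + 180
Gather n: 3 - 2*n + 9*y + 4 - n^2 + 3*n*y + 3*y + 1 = -n^2 + n*(3*y - 2) + 12*y + 8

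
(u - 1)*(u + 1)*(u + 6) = u^3 + 6*u^2 - u - 6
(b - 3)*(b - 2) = b^2 - 5*b + 6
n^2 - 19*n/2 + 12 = (n - 8)*(n - 3/2)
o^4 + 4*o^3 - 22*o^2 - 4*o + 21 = (o - 3)*(o - 1)*(o + 1)*(o + 7)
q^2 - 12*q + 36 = (q - 6)^2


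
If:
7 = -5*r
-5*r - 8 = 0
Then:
No Solution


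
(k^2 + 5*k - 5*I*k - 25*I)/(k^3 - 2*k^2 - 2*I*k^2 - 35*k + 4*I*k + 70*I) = (k - 5*I)/(k^2 - k*(7 + 2*I) + 14*I)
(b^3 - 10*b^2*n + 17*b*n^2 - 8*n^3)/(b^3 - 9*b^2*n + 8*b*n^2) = (b - n)/b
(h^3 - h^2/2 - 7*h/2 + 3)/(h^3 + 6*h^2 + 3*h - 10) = (h - 3/2)/(h + 5)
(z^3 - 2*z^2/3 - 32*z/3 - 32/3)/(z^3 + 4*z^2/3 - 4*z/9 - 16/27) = 9*(z^2 - 2*z - 8)/(9*z^2 - 4)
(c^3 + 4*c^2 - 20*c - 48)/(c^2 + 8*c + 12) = c - 4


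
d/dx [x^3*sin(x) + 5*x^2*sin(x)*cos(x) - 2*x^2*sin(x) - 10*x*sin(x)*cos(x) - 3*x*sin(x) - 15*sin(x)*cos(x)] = x^3*cos(x) + 3*x^2*sin(x) - 2*x^2*cos(x) + 5*x^2*cos(2*x) - 4*x*sin(x) + 5*x*sin(2*x) - 3*x*cos(x) - 10*x*cos(2*x) - 3*sin(x) - 5*sin(2*x) - 15*cos(2*x)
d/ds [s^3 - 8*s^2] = s*(3*s - 16)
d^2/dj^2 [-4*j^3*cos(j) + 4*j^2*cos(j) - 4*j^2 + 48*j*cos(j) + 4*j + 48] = 4*j^3*cos(j) + 24*j^2*sin(j) - 4*j^2*cos(j) - 16*j*sin(j) - 72*j*cos(j) - 96*sin(j) + 8*cos(j) - 8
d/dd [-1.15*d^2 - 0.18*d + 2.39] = -2.3*d - 0.18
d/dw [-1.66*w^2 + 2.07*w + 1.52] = 2.07 - 3.32*w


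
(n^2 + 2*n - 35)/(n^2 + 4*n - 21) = (n - 5)/(n - 3)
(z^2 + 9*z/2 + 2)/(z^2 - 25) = (z^2 + 9*z/2 + 2)/(z^2 - 25)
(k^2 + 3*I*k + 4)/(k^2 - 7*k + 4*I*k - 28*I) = (k - I)/(k - 7)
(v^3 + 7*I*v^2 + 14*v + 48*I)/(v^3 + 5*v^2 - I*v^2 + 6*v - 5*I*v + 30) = (v + 8*I)/(v + 5)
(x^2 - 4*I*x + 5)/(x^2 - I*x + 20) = (x + I)/(x + 4*I)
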